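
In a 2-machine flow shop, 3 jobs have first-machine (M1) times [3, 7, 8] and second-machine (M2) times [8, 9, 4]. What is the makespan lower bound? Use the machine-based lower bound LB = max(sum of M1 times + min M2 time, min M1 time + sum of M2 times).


LB1 = sum(M1 times) + min(M2 times) = 18 + 4 = 22
LB2 = min(M1 times) + sum(M2 times) = 3 + 21 = 24
Lower bound = max(LB1, LB2) = max(22, 24) = 24

24


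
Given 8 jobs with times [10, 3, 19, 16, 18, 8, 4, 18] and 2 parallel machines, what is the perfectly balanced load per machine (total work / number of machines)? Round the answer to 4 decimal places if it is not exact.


Total processing time = 10 + 3 + 19 + 16 + 18 + 8 + 4 + 18 = 96
Number of machines = 2
Ideal balanced load = 96 / 2 = 48.0

48.0


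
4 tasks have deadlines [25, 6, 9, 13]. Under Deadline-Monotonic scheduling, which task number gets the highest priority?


Sort tasks by relative deadline (ascending):
  Task 2: deadline = 6
  Task 3: deadline = 9
  Task 4: deadline = 13
  Task 1: deadline = 25
Priority order (highest first): [2, 3, 4, 1]
Highest priority task = 2

2


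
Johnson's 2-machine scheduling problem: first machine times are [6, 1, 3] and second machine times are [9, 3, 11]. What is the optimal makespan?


Apply Johnson's rule:
  Group 1 (a <= b): [(2, 1, 3), (3, 3, 11), (1, 6, 9)]
  Group 2 (a > b): []
Optimal job order: [2, 3, 1]
Schedule:
  Job 2: M1 done at 1, M2 done at 4
  Job 3: M1 done at 4, M2 done at 15
  Job 1: M1 done at 10, M2 done at 24
Makespan = 24

24


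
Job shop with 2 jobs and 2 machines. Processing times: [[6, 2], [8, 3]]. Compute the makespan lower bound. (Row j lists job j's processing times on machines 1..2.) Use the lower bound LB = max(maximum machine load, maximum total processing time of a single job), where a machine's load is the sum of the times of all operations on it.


Machine loads:
  Machine 1: 6 + 8 = 14
  Machine 2: 2 + 3 = 5
Max machine load = 14
Job totals:
  Job 1: 8
  Job 2: 11
Max job total = 11
Lower bound = max(14, 11) = 14

14


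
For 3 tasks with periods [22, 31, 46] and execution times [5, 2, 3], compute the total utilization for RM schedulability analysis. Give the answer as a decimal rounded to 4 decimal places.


Compute individual utilizations (exact fractions):
  Task 1: C/T = 5/22 (approx. 0.2273)
  Task 2: C/T = 2/31 (approx. 0.0645)
  Task 3: C/T = 3/46 (approx. 0.0652)
Total utilization U = 5/22 + 2/31 + 3/46 = 2800/7843
Rounded to 4 decimal places: U = 0.3570
RM (Liu & Layland) bound for 3 tasks = 0.779763; compare with U = 2800/7843 (approx. 0.357006)
U <= bound, so schedulable by RM sufficient condition.

0.3570


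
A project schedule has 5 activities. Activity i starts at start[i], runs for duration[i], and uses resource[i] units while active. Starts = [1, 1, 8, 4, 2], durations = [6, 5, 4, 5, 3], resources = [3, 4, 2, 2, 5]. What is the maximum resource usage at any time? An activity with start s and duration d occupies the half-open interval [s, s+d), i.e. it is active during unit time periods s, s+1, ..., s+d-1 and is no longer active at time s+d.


Each activity i is active on [start_i, start_i + duration_i).
Compute total resource usage per time slot:
  t=0: active resources = [], total = 0
  t=1: active resources = [3, 4], total = 7
  t=2: active resources = [3, 4, 5], total = 12
  t=3: active resources = [3, 4, 5], total = 12
  t=4: active resources = [3, 4, 2, 5], total = 14
  t=5: active resources = [3, 4, 2], total = 9
  t=6: active resources = [3, 2], total = 5
  t=7: active resources = [2], total = 2
  t=8: active resources = [2, 2], total = 4
  t=9: active resources = [2], total = 2
  t=10: active resources = [2], total = 2
  t=11: active resources = [2], total = 2
Peak resource demand = 14

14


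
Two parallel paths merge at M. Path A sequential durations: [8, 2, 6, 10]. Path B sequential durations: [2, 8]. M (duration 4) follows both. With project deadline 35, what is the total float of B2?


Forward pass: ES(B2) = sum of predecessors on chain B = 2
EF = ES + duration = 2 + 8 = 10
Backward pass: LF(M) = deadline = 35; LS(M) = 35 - 4 = 31
LF(B2) = LS(M) - sum(successors on chain B) = 31 - 0 = 31
LS = LF - duration = 31 - 8 = 23
Total float = LS - ES = 23 - 2 = 21

21


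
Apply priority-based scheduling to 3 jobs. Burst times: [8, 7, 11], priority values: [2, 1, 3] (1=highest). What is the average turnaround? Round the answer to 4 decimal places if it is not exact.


Sort by priority (ascending = highest first):
Order: [(1, 7), (2, 8), (3, 11)]
Completion times:
  Priority 1, burst=7, C=7
  Priority 2, burst=8, C=15
  Priority 3, burst=11, C=26
Average turnaround = 48/3 = 16.0

16.0


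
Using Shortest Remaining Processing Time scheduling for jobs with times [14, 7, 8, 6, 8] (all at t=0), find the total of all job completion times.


Since all jobs arrive at t=0, SRPT equals SPT ordering.
SPT order: [6, 7, 8, 8, 14]
Completion times:
  Job 1: p=6, C=6
  Job 2: p=7, C=13
  Job 3: p=8, C=21
  Job 4: p=8, C=29
  Job 5: p=14, C=43
Total completion time = 6 + 13 + 21 + 29 + 43 = 112

112


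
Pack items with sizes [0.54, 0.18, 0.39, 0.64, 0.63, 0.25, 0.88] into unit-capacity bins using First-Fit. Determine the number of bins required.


Place items sequentially using First-Fit:
  Item 0.54 -> new Bin 1
  Item 0.18 -> Bin 1 (now 0.72)
  Item 0.39 -> new Bin 2
  Item 0.64 -> new Bin 3
  Item 0.63 -> new Bin 4
  Item 0.25 -> Bin 1 (now 0.97)
  Item 0.88 -> new Bin 5
Total bins used = 5

5


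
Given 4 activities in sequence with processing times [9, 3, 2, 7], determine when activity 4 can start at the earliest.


Activity 4 starts after activities 1 through 3 complete.
Predecessor durations: [9, 3, 2]
ES = 9 + 3 + 2 = 14

14


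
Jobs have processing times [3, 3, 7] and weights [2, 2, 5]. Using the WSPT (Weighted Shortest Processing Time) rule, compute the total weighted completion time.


Compute p/w ratios and sort ascending (WSPT): [(7, 5), (3, 2), (3, 2)]
Compute weighted completion times:
  Job (p=7,w=5): C=7, w*C=5*7=35
  Job (p=3,w=2): C=10, w*C=2*10=20
  Job (p=3,w=2): C=13, w*C=2*13=26
Total weighted completion time = 81

81


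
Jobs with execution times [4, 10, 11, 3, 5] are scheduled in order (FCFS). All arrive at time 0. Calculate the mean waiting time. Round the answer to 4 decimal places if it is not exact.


FCFS order (as given): [4, 10, 11, 3, 5]
Waiting times:
  Job 1: wait = 0
  Job 2: wait = 4
  Job 3: wait = 14
  Job 4: wait = 25
  Job 5: wait = 28
Sum of waiting times = 71
Average waiting time = 71/5 = 14.2

14.2


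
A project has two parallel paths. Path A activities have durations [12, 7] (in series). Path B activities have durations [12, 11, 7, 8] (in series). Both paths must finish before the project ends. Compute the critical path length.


Path A total = 12 + 7 = 19
Path B total = 12 + 11 + 7 + 8 = 38
Critical path = longest path = max(19, 38) = 38

38


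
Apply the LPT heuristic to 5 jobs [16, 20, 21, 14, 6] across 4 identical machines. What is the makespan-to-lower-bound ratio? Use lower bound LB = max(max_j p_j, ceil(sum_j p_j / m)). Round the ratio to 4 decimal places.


LPT order: [21, 20, 16, 14, 6]
Machine loads after assignment: [21, 20, 16, 20]
LPT makespan = 21
Lower bound = max(max_job, ceil(total/4)) = max(21, 20) = 21
Ratio = 21 / 21 = 1.0

1.0


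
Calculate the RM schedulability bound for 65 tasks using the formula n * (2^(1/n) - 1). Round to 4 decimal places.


Compute 2^(1/65) = 1.0107208638
Subtract 1: 1.0107208638 - 1 = 0.0107208638
Multiply by n: 65 * 0.0107208638 = 0.6968561470
Round to 4 dp: 0.6969

0.6969


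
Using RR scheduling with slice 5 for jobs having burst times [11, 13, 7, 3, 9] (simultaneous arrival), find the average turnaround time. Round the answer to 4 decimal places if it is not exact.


Time quantum = 5
Execution trace:
  J1 runs 5 units, time = 5
  J2 runs 5 units, time = 10
  J3 runs 5 units, time = 15
  J4 runs 3 units, time = 18
  J5 runs 5 units, time = 23
  J1 runs 5 units, time = 28
  J2 runs 5 units, time = 33
  J3 runs 2 units, time = 35
  J5 runs 4 units, time = 39
  J1 runs 1 units, time = 40
  J2 runs 3 units, time = 43
Finish times: [40, 43, 35, 18, 39]
Average turnaround = 175/5 = 35.0

35.0


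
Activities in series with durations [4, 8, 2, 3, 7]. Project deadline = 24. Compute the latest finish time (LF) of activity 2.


LF(activity 2) = deadline - sum of successor durations
Successors: activities 3 through 5 with durations [2, 3, 7]
Sum of successor durations = 12
LF = 24 - 12 = 12

12


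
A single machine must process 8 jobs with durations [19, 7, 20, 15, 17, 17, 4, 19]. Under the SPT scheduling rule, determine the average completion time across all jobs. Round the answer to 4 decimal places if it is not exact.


Sort jobs by processing time (SPT order): [4, 7, 15, 17, 17, 19, 19, 20]
Compute completion times sequentially:
  Job 1: processing = 4, completes at 4
  Job 2: processing = 7, completes at 11
  Job 3: processing = 15, completes at 26
  Job 4: processing = 17, completes at 43
  Job 5: processing = 17, completes at 60
  Job 6: processing = 19, completes at 79
  Job 7: processing = 19, completes at 98
  Job 8: processing = 20, completes at 118
Sum of completion times = 439
Average completion time = 439/8 = 54.875

54.875


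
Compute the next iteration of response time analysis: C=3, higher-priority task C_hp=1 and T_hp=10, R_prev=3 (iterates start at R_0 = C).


R_next = C + ceil(R_prev / T_hp) * C_hp
ceil(3 / 10) = ceil(0.3) = 1
Interference = 1 * 1 = 1
R_next = 3 + 1 = 4

4


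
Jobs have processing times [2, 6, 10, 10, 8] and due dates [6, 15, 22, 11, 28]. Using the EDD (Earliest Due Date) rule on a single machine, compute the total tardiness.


Sort by due date (EDD order): [(2, 6), (10, 11), (6, 15), (10, 22), (8, 28)]
Compute completion times and tardiness:
  Job 1: p=2, d=6, C=2, tardiness=max(0,2-6)=0
  Job 2: p=10, d=11, C=12, tardiness=max(0,12-11)=1
  Job 3: p=6, d=15, C=18, tardiness=max(0,18-15)=3
  Job 4: p=10, d=22, C=28, tardiness=max(0,28-22)=6
  Job 5: p=8, d=28, C=36, tardiness=max(0,36-28)=8
Total tardiness = 18

18


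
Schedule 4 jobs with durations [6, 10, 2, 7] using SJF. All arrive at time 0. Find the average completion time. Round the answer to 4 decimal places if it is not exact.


SJF order (ascending): [2, 6, 7, 10]
Completion times:
  Job 1: burst=2, C=2
  Job 2: burst=6, C=8
  Job 3: burst=7, C=15
  Job 4: burst=10, C=25
Average completion = 50/4 = 12.5

12.5


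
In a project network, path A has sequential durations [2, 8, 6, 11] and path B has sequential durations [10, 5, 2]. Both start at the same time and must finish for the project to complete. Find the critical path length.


Path A total = 2 + 8 + 6 + 11 = 27
Path B total = 10 + 5 + 2 = 17
Critical path = longest path = max(27, 17) = 27

27


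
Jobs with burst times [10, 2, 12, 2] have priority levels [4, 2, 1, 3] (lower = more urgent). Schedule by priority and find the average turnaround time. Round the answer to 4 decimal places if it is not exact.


Sort by priority (ascending = highest first):
Order: [(1, 12), (2, 2), (3, 2), (4, 10)]
Completion times:
  Priority 1, burst=12, C=12
  Priority 2, burst=2, C=14
  Priority 3, burst=2, C=16
  Priority 4, burst=10, C=26
Average turnaround = 68/4 = 17.0

17.0


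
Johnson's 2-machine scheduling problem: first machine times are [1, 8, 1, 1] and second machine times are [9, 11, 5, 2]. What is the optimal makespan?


Apply Johnson's rule:
  Group 1 (a <= b): [(1, 1, 9), (3, 1, 5), (4, 1, 2), (2, 8, 11)]
  Group 2 (a > b): []
Optimal job order: [1, 3, 4, 2]
Schedule:
  Job 1: M1 done at 1, M2 done at 10
  Job 3: M1 done at 2, M2 done at 15
  Job 4: M1 done at 3, M2 done at 17
  Job 2: M1 done at 11, M2 done at 28
Makespan = 28

28


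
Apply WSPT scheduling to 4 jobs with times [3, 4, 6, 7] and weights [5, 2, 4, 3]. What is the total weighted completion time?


Compute p/w ratios and sort ascending (WSPT): [(3, 5), (6, 4), (4, 2), (7, 3)]
Compute weighted completion times:
  Job (p=3,w=5): C=3, w*C=5*3=15
  Job (p=6,w=4): C=9, w*C=4*9=36
  Job (p=4,w=2): C=13, w*C=2*13=26
  Job (p=7,w=3): C=20, w*C=3*20=60
Total weighted completion time = 137

137


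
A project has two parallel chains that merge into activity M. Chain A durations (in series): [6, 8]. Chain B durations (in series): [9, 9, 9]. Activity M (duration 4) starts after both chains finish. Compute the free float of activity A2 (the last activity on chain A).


ES(A2) = sum of predecessors on chain A = 6
EF(A2) = ES + duration = 6 + 8 = 14
Successor of A2 is M. ES(M) = max(sum(A), sum(B)) = max(14, 27) = 27
Free float = ES(successor) - EF(current) = 27 - 14 = 13

13


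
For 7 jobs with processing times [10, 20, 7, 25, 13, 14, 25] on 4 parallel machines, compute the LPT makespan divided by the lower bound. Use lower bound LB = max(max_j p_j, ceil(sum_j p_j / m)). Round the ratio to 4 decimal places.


LPT order: [25, 25, 20, 14, 13, 10, 7]
Machine loads after assignment: [32, 25, 30, 27]
LPT makespan = 32
Lower bound = max(max_job, ceil(total/4)) = max(25, 29) = 29
Ratio = 32 / 29 = 1.1034

1.1034


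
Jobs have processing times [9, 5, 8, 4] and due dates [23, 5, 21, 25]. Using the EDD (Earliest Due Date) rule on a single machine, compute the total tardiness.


Sort by due date (EDD order): [(5, 5), (8, 21), (9, 23), (4, 25)]
Compute completion times and tardiness:
  Job 1: p=5, d=5, C=5, tardiness=max(0,5-5)=0
  Job 2: p=8, d=21, C=13, tardiness=max(0,13-21)=0
  Job 3: p=9, d=23, C=22, tardiness=max(0,22-23)=0
  Job 4: p=4, d=25, C=26, tardiness=max(0,26-25)=1
Total tardiness = 1

1


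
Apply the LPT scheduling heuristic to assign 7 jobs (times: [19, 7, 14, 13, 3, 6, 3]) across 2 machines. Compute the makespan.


Sort jobs in decreasing order (LPT): [19, 14, 13, 7, 6, 3, 3]
Assign each job to the least loaded machine:
  Machine 1: jobs [19, 7, 6], load = 32
  Machine 2: jobs [14, 13, 3, 3], load = 33
Makespan = max load = 33

33


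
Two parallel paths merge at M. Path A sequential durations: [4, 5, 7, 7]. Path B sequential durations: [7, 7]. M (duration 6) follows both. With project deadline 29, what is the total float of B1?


Forward pass: ES(B1) = sum of predecessors on chain B = 0
EF = ES + duration = 0 + 7 = 7
Backward pass: LF(M) = deadline = 29; LS(M) = 29 - 6 = 23
LF(B1) = LS(M) - sum(successors on chain B) = 23 - 7 = 16
LS = LF - duration = 16 - 7 = 9
Total float = LS - ES = 9 - 0 = 9

9


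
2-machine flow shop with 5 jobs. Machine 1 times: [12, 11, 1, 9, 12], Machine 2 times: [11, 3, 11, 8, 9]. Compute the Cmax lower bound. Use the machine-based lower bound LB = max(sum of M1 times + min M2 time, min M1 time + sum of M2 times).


LB1 = sum(M1 times) + min(M2 times) = 45 + 3 = 48
LB2 = min(M1 times) + sum(M2 times) = 1 + 42 = 43
Lower bound = max(LB1, LB2) = max(48, 43) = 48

48


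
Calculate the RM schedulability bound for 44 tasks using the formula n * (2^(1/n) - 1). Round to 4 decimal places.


Compute 2^(1/44) = 1.0158780831
Subtract 1: 1.0158780831 - 1 = 0.0158780831
Multiply by n: 44 * 0.0158780831 = 0.6986356564
Round to 4 dp: 0.6986

0.6986


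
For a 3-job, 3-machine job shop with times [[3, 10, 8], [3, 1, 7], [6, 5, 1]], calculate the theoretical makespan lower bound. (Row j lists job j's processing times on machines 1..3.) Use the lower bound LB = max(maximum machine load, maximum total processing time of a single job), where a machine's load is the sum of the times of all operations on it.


Machine loads:
  Machine 1: 3 + 3 + 6 = 12
  Machine 2: 10 + 1 + 5 = 16
  Machine 3: 8 + 7 + 1 = 16
Max machine load = 16
Job totals:
  Job 1: 21
  Job 2: 11
  Job 3: 12
Max job total = 21
Lower bound = max(16, 21) = 21

21


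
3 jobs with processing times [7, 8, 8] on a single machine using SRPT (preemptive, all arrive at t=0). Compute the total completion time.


Since all jobs arrive at t=0, SRPT equals SPT ordering.
SPT order: [7, 8, 8]
Completion times:
  Job 1: p=7, C=7
  Job 2: p=8, C=15
  Job 3: p=8, C=23
Total completion time = 7 + 15 + 23 = 45

45


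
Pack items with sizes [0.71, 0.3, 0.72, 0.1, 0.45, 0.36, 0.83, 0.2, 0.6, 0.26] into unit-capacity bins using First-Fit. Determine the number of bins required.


Place items sequentially using First-Fit:
  Item 0.71 -> new Bin 1
  Item 0.3 -> new Bin 2
  Item 0.72 -> new Bin 3
  Item 0.1 -> Bin 1 (now 0.81)
  Item 0.45 -> Bin 2 (now 0.75)
  Item 0.36 -> new Bin 4
  Item 0.83 -> new Bin 5
  Item 0.2 -> Bin 2 (now 0.95)
  Item 0.6 -> Bin 4 (now 0.96)
  Item 0.26 -> Bin 3 (now 0.98)
Total bins used = 5

5


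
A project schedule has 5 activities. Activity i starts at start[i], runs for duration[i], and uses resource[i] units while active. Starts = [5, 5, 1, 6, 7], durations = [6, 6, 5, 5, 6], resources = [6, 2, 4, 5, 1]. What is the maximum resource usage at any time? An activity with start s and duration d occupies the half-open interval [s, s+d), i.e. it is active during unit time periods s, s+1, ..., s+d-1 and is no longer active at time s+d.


Each activity i is active on [start_i, start_i + duration_i).
Compute total resource usage per time slot:
  t=0: active resources = [], total = 0
  t=1: active resources = [4], total = 4
  t=2: active resources = [4], total = 4
  t=3: active resources = [4], total = 4
  t=4: active resources = [4], total = 4
  t=5: active resources = [6, 2, 4], total = 12
  t=6: active resources = [6, 2, 5], total = 13
  t=7: active resources = [6, 2, 5, 1], total = 14
  t=8: active resources = [6, 2, 5, 1], total = 14
  t=9: active resources = [6, 2, 5, 1], total = 14
  t=10: active resources = [6, 2, 5, 1], total = 14
  t=11: active resources = [1], total = 1
  t=12: active resources = [1], total = 1
Peak resource demand = 14

14


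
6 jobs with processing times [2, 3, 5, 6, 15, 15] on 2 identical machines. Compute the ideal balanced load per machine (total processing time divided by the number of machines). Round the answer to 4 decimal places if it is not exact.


Total processing time = 2 + 3 + 5 + 6 + 15 + 15 = 46
Number of machines = 2
Ideal balanced load = 46 / 2 = 23.0

23.0


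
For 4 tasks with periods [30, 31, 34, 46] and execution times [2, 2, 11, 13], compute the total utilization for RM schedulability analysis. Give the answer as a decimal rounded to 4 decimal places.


Compute individual utilizations (exact fractions):
  Task 1: C/T = 2/30 = 1/15 (approx. 0.0667)
  Task 2: C/T = 2/31 (approx. 0.0645)
  Task 3: C/T = 11/34 (approx. 0.3235)
  Task 4: C/T = 13/46 (approx. 0.2826)
Total utilization U = 1/15 + 2/31 + 11/34 + 13/46 = 134056/181815
Rounded to 4 decimal places: U = 0.7373
RM (Liu & Layland) bound for 4 tasks = 0.756828; compare with U = 134056/181815 (approx. 0.737321)
U <= bound, so schedulable by RM sufficient condition.

0.7373


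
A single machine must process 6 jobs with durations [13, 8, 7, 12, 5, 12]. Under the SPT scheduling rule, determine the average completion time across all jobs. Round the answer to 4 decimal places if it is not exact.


Sort jobs by processing time (SPT order): [5, 7, 8, 12, 12, 13]
Compute completion times sequentially:
  Job 1: processing = 5, completes at 5
  Job 2: processing = 7, completes at 12
  Job 3: processing = 8, completes at 20
  Job 4: processing = 12, completes at 32
  Job 5: processing = 12, completes at 44
  Job 6: processing = 13, completes at 57
Sum of completion times = 170
Average completion time = 170/6 = 28.3333

28.3333


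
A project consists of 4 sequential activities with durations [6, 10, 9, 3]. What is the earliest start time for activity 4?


Activity 4 starts after activities 1 through 3 complete.
Predecessor durations: [6, 10, 9]
ES = 6 + 10 + 9 = 25

25


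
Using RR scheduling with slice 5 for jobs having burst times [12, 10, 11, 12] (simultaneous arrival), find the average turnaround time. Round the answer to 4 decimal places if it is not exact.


Time quantum = 5
Execution trace:
  J1 runs 5 units, time = 5
  J2 runs 5 units, time = 10
  J3 runs 5 units, time = 15
  J4 runs 5 units, time = 20
  J1 runs 5 units, time = 25
  J2 runs 5 units, time = 30
  J3 runs 5 units, time = 35
  J4 runs 5 units, time = 40
  J1 runs 2 units, time = 42
  J3 runs 1 units, time = 43
  J4 runs 2 units, time = 45
Finish times: [42, 30, 43, 45]
Average turnaround = 160/4 = 40.0

40.0


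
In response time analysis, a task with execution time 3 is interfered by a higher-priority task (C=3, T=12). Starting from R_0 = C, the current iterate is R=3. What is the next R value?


R_next = C + ceil(R_prev / T_hp) * C_hp
ceil(3 / 12) = ceil(0.25) = 1
Interference = 1 * 3 = 3
R_next = 3 + 3 = 6

6


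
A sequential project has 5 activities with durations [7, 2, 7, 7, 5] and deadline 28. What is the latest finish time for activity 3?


LF(activity 3) = deadline - sum of successor durations
Successors: activities 4 through 5 with durations [7, 5]
Sum of successor durations = 12
LF = 28 - 12 = 16

16


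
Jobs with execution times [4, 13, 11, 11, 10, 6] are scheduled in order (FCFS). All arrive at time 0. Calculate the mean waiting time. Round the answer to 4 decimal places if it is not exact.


FCFS order (as given): [4, 13, 11, 11, 10, 6]
Waiting times:
  Job 1: wait = 0
  Job 2: wait = 4
  Job 3: wait = 17
  Job 4: wait = 28
  Job 5: wait = 39
  Job 6: wait = 49
Sum of waiting times = 137
Average waiting time = 137/6 = 22.8333

22.8333


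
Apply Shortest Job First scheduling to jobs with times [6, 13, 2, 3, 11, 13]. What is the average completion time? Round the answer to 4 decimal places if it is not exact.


SJF order (ascending): [2, 3, 6, 11, 13, 13]
Completion times:
  Job 1: burst=2, C=2
  Job 2: burst=3, C=5
  Job 3: burst=6, C=11
  Job 4: burst=11, C=22
  Job 5: burst=13, C=35
  Job 6: burst=13, C=48
Average completion = 123/6 = 20.5

20.5


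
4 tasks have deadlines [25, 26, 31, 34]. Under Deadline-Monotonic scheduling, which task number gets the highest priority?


Sort tasks by relative deadline (ascending):
  Task 1: deadline = 25
  Task 2: deadline = 26
  Task 3: deadline = 31
  Task 4: deadline = 34
Priority order (highest first): [1, 2, 3, 4]
Highest priority task = 1

1


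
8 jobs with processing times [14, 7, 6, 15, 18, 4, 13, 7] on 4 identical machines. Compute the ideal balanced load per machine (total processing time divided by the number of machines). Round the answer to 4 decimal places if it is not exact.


Total processing time = 14 + 7 + 6 + 15 + 18 + 4 + 13 + 7 = 84
Number of machines = 4
Ideal balanced load = 84 / 4 = 21.0

21.0


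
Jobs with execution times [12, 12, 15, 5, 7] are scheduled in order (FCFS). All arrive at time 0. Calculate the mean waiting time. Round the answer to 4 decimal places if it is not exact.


FCFS order (as given): [12, 12, 15, 5, 7]
Waiting times:
  Job 1: wait = 0
  Job 2: wait = 12
  Job 3: wait = 24
  Job 4: wait = 39
  Job 5: wait = 44
Sum of waiting times = 119
Average waiting time = 119/5 = 23.8

23.8


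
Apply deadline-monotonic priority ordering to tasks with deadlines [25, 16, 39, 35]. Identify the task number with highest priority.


Sort tasks by relative deadline (ascending):
  Task 2: deadline = 16
  Task 1: deadline = 25
  Task 4: deadline = 35
  Task 3: deadline = 39
Priority order (highest first): [2, 1, 4, 3]
Highest priority task = 2

2


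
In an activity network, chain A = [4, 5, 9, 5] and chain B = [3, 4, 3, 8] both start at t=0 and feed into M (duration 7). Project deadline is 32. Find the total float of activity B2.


Forward pass: ES(B2) = sum of predecessors on chain B = 3
EF = ES + duration = 3 + 4 = 7
Backward pass: LF(M) = deadline = 32; LS(M) = 32 - 7 = 25
LF(B2) = LS(M) - sum(successors on chain B) = 25 - 11 = 14
LS = LF - duration = 14 - 4 = 10
Total float = LS - ES = 10 - 3 = 7

7


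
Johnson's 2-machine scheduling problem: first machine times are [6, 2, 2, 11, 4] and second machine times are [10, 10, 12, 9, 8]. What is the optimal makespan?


Apply Johnson's rule:
  Group 1 (a <= b): [(2, 2, 10), (3, 2, 12), (5, 4, 8), (1, 6, 10)]
  Group 2 (a > b): [(4, 11, 9)]
Optimal job order: [2, 3, 5, 1, 4]
Schedule:
  Job 2: M1 done at 2, M2 done at 12
  Job 3: M1 done at 4, M2 done at 24
  Job 5: M1 done at 8, M2 done at 32
  Job 1: M1 done at 14, M2 done at 42
  Job 4: M1 done at 25, M2 done at 51
Makespan = 51

51


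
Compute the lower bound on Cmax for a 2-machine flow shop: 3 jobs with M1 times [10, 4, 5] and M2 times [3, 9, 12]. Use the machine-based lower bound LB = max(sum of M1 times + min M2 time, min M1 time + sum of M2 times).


LB1 = sum(M1 times) + min(M2 times) = 19 + 3 = 22
LB2 = min(M1 times) + sum(M2 times) = 4 + 24 = 28
Lower bound = max(LB1, LB2) = max(22, 28) = 28

28


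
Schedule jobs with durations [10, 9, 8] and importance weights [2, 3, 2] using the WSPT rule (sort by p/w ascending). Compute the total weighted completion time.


Compute p/w ratios and sort ascending (WSPT): [(9, 3), (8, 2), (10, 2)]
Compute weighted completion times:
  Job (p=9,w=3): C=9, w*C=3*9=27
  Job (p=8,w=2): C=17, w*C=2*17=34
  Job (p=10,w=2): C=27, w*C=2*27=54
Total weighted completion time = 115

115


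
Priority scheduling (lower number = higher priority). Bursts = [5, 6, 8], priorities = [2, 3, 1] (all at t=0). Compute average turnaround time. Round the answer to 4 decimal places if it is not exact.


Sort by priority (ascending = highest first):
Order: [(1, 8), (2, 5), (3, 6)]
Completion times:
  Priority 1, burst=8, C=8
  Priority 2, burst=5, C=13
  Priority 3, burst=6, C=19
Average turnaround = 40/3 = 13.3333

13.3333


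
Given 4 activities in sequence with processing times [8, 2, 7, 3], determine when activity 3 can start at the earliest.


Activity 3 starts after activities 1 through 2 complete.
Predecessor durations: [8, 2]
ES = 8 + 2 = 10

10


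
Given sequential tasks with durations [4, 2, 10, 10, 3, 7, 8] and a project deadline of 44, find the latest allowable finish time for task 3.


LF(activity 3) = deadline - sum of successor durations
Successors: activities 4 through 7 with durations [10, 3, 7, 8]
Sum of successor durations = 28
LF = 44 - 28 = 16

16


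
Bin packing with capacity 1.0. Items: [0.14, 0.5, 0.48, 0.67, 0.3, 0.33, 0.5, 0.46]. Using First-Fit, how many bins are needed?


Place items sequentially using First-Fit:
  Item 0.14 -> new Bin 1
  Item 0.5 -> Bin 1 (now 0.64)
  Item 0.48 -> new Bin 2
  Item 0.67 -> new Bin 3
  Item 0.3 -> Bin 1 (now 0.94)
  Item 0.33 -> Bin 2 (now 0.81)
  Item 0.5 -> new Bin 4
  Item 0.46 -> Bin 4 (now 0.96)
Total bins used = 4

4


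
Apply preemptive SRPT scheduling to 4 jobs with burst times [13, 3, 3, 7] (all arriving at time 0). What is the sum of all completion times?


Since all jobs arrive at t=0, SRPT equals SPT ordering.
SPT order: [3, 3, 7, 13]
Completion times:
  Job 1: p=3, C=3
  Job 2: p=3, C=6
  Job 3: p=7, C=13
  Job 4: p=13, C=26
Total completion time = 3 + 6 + 13 + 26 = 48

48


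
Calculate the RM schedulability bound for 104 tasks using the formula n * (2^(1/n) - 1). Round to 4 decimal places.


Compute 2^(1/104) = 1.0066871365
Subtract 1: 1.0066871365 - 1 = 0.0066871365
Multiply by n: 104 * 0.0066871365 = 0.6954621960
Round to 4 dp: 0.6955

0.6955


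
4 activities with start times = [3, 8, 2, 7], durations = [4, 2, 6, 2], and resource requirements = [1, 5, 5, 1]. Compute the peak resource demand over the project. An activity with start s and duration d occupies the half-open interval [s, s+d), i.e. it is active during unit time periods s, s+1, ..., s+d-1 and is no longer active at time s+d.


Each activity i is active on [start_i, start_i + duration_i).
Compute total resource usage per time slot:
  t=0: active resources = [], total = 0
  t=1: active resources = [], total = 0
  t=2: active resources = [5], total = 5
  t=3: active resources = [1, 5], total = 6
  t=4: active resources = [1, 5], total = 6
  t=5: active resources = [1, 5], total = 6
  t=6: active resources = [1, 5], total = 6
  t=7: active resources = [5, 1], total = 6
  t=8: active resources = [5, 1], total = 6
  t=9: active resources = [5], total = 5
Peak resource demand = 6

6


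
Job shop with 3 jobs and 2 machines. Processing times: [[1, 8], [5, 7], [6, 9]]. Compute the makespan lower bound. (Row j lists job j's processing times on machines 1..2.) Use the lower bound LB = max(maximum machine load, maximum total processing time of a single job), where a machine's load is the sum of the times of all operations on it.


Machine loads:
  Machine 1: 1 + 5 + 6 = 12
  Machine 2: 8 + 7 + 9 = 24
Max machine load = 24
Job totals:
  Job 1: 9
  Job 2: 12
  Job 3: 15
Max job total = 15
Lower bound = max(24, 15) = 24

24


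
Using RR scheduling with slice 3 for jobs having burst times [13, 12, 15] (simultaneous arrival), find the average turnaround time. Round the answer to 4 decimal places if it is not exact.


Time quantum = 3
Execution trace:
  J1 runs 3 units, time = 3
  J2 runs 3 units, time = 6
  J3 runs 3 units, time = 9
  J1 runs 3 units, time = 12
  J2 runs 3 units, time = 15
  J3 runs 3 units, time = 18
  J1 runs 3 units, time = 21
  J2 runs 3 units, time = 24
  J3 runs 3 units, time = 27
  J1 runs 3 units, time = 30
  J2 runs 3 units, time = 33
  J3 runs 3 units, time = 36
  J1 runs 1 units, time = 37
  J3 runs 3 units, time = 40
Finish times: [37, 33, 40]
Average turnaround = 110/3 = 36.6667

36.6667


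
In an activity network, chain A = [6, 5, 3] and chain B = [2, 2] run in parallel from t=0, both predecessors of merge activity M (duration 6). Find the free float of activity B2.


ES(B2) = sum of predecessors on chain B = 2
EF(B2) = ES + duration = 2 + 2 = 4
Successor of B2 is M. ES(M) = max(sum(A), sum(B)) = max(14, 4) = 14
Free float = ES(successor) - EF(current) = 14 - 4 = 10

10


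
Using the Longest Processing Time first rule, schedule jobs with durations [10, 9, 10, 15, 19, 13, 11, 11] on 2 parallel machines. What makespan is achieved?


Sort jobs in decreasing order (LPT): [19, 15, 13, 11, 11, 10, 10, 9]
Assign each job to the least loaded machine:
  Machine 1: jobs [19, 11, 10, 9], load = 49
  Machine 2: jobs [15, 13, 11, 10], load = 49
Makespan = max load = 49

49


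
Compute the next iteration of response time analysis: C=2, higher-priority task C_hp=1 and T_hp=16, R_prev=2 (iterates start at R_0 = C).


R_next = C + ceil(R_prev / T_hp) * C_hp
ceil(2 / 16) = ceil(0.125) = 1
Interference = 1 * 1 = 1
R_next = 2 + 1 = 3

3


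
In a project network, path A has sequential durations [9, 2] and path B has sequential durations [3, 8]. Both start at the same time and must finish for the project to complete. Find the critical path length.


Path A total = 9 + 2 = 11
Path B total = 3 + 8 = 11
Critical path = longest path = max(11, 11) = 11

11


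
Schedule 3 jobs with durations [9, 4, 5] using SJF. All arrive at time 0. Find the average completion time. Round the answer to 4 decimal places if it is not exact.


SJF order (ascending): [4, 5, 9]
Completion times:
  Job 1: burst=4, C=4
  Job 2: burst=5, C=9
  Job 3: burst=9, C=18
Average completion = 31/3 = 10.3333

10.3333


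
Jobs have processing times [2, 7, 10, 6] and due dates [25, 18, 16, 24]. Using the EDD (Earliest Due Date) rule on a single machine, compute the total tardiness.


Sort by due date (EDD order): [(10, 16), (7, 18), (6, 24), (2, 25)]
Compute completion times and tardiness:
  Job 1: p=10, d=16, C=10, tardiness=max(0,10-16)=0
  Job 2: p=7, d=18, C=17, tardiness=max(0,17-18)=0
  Job 3: p=6, d=24, C=23, tardiness=max(0,23-24)=0
  Job 4: p=2, d=25, C=25, tardiness=max(0,25-25)=0
Total tardiness = 0

0


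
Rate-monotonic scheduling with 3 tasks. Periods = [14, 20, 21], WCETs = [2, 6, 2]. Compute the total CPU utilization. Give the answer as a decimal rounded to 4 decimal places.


Compute individual utilizations (exact fractions):
  Task 1: C/T = 2/14 = 1/7 (approx. 0.1429)
  Task 2: C/T = 6/20 = 3/10 (approx. 0.3)
  Task 3: C/T = 2/21 (approx. 0.0952)
Total utilization U = 1/7 + 3/10 + 2/21 = 113/210
Rounded to 4 decimal places: U = 0.5381
RM (Liu & Layland) bound for 3 tasks = 0.779763; compare with U = 113/210 (approx. 0.538095)
U <= bound, so schedulable by RM sufficient condition.

0.5381


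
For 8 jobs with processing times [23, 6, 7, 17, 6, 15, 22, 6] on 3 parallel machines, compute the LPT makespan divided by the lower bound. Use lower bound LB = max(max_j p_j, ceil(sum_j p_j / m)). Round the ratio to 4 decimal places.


LPT order: [23, 22, 17, 15, 7, 6, 6, 6]
Machine loads after assignment: [35, 35, 32]
LPT makespan = 35
Lower bound = max(max_job, ceil(total/3)) = max(23, 34) = 34
Ratio = 35 / 34 = 1.0294

1.0294


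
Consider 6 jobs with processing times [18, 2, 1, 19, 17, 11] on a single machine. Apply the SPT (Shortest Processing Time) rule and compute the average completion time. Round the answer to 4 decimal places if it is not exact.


Sort jobs by processing time (SPT order): [1, 2, 11, 17, 18, 19]
Compute completion times sequentially:
  Job 1: processing = 1, completes at 1
  Job 2: processing = 2, completes at 3
  Job 3: processing = 11, completes at 14
  Job 4: processing = 17, completes at 31
  Job 5: processing = 18, completes at 49
  Job 6: processing = 19, completes at 68
Sum of completion times = 166
Average completion time = 166/6 = 27.6667

27.6667


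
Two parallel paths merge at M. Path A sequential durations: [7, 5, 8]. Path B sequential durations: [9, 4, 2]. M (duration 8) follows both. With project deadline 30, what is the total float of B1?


Forward pass: ES(B1) = sum of predecessors on chain B = 0
EF = ES + duration = 0 + 9 = 9
Backward pass: LF(M) = deadline = 30; LS(M) = 30 - 8 = 22
LF(B1) = LS(M) - sum(successors on chain B) = 22 - 6 = 16
LS = LF - duration = 16 - 9 = 7
Total float = LS - ES = 7 - 0 = 7

7


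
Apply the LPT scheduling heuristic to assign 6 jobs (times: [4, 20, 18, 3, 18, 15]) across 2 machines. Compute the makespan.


Sort jobs in decreasing order (LPT): [20, 18, 18, 15, 4, 3]
Assign each job to the least loaded machine:
  Machine 1: jobs [20, 15, 4], load = 39
  Machine 2: jobs [18, 18, 3], load = 39
Makespan = max load = 39

39


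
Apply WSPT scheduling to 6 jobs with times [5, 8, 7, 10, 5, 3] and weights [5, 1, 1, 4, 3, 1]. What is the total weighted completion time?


Compute p/w ratios and sort ascending (WSPT): [(5, 5), (5, 3), (10, 4), (3, 1), (7, 1), (8, 1)]
Compute weighted completion times:
  Job (p=5,w=5): C=5, w*C=5*5=25
  Job (p=5,w=3): C=10, w*C=3*10=30
  Job (p=10,w=4): C=20, w*C=4*20=80
  Job (p=3,w=1): C=23, w*C=1*23=23
  Job (p=7,w=1): C=30, w*C=1*30=30
  Job (p=8,w=1): C=38, w*C=1*38=38
Total weighted completion time = 226

226


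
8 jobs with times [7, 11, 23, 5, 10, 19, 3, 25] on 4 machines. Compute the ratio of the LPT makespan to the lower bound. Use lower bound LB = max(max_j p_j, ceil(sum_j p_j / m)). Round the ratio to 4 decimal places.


LPT order: [25, 23, 19, 11, 10, 7, 5, 3]
Machine loads after assignment: [25, 26, 26, 26]
LPT makespan = 26
Lower bound = max(max_job, ceil(total/4)) = max(25, 26) = 26
Ratio = 26 / 26 = 1.0

1.0


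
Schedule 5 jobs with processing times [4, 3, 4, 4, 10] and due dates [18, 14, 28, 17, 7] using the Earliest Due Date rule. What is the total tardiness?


Sort by due date (EDD order): [(10, 7), (3, 14), (4, 17), (4, 18), (4, 28)]
Compute completion times and tardiness:
  Job 1: p=10, d=7, C=10, tardiness=max(0,10-7)=3
  Job 2: p=3, d=14, C=13, tardiness=max(0,13-14)=0
  Job 3: p=4, d=17, C=17, tardiness=max(0,17-17)=0
  Job 4: p=4, d=18, C=21, tardiness=max(0,21-18)=3
  Job 5: p=4, d=28, C=25, tardiness=max(0,25-28)=0
Total tardiness = 6

6


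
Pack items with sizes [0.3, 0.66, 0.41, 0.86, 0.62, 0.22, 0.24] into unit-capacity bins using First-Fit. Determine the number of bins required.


Place items sequentially using First-Fit:
  Item 0.3 -> new Bin 1
  Item 0.66 -> Bin 1 (now 0.96)
  Item 0.41 -> new Bin 2
  Item 0.86 -> new Bin 3
  Item 0.62 -> new Bin 4
  Item 0.22 -> Bin 2 (now 0.63)
  Item 0.24 -> Bin 2 (now 0.87)
Total bins used = 4

4


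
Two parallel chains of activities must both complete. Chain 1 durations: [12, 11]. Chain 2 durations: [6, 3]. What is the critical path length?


Path A total = 12 + 11 = 23
Path B total = 6 + 3 = 9
Critical path = longest path = max(23, 9) = 23

23


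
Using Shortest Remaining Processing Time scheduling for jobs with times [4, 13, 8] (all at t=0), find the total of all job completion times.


Since all jobs arrive at t=0, SRPT equals SPT ordering.
SPT order: [4, 8, 13]
Completion times:
  Job 1: p=4, C=4
  Job 2: p=8, C=12
  Job 3: p=13, C=25
Total completion time = 4 + 12 + 25 = 41

41


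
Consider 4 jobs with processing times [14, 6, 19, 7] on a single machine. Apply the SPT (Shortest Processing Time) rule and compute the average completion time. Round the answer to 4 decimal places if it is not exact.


Sort jobs by processing time (SPT order): [6, 7, 14, 19]
Compute completion times sequentially:
  Job 1: processing = 6, completes at 6
  Job 2: processing = 7, completes at 13
  Job 3: processing = 14, completes at 27
  Job 4: processing = 19, completes at 46
Sum of completion times = 92
Average completion time = 92/4 = 23.0

23.0


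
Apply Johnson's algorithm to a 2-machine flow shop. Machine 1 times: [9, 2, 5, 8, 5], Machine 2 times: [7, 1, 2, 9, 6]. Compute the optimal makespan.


Apply Johnson's rule:
  Group 1 (a <= b): [(5, 5, 6), (4, 8, 9)]
  Group 2 (a > b): [(1, 9, 7), (3, 5, 2), (2, 2, 1)]
Optimal job order: [5, 4, 1, 3, 2]
Schedule:
  Job 5: M1 done at 5, M2 done at 11
  Job 4: M1 done at 13, M2 done at 22
  Job 1: M1 done at 22, M2 done at 29
  Job 3: M1 done at 27, M2 done at 31
  Job 2: M1 done at 29, M2 done at 32
Makespan = 32

32


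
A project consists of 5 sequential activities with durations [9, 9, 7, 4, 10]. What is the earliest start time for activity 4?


Activity 4 starts after activities 1 through 3 complete.
Predecessor durations: [9, 9, 7]
ES = 9 + 9 + 7 = 25

25


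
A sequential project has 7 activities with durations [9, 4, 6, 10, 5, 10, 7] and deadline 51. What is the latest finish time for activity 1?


LF(activity 1) = deadline - sum of successor durations
Successors: activities 2 through 7 with durations [4, 6, 10, 5, 10, 7]
Sum of successor durations = 42
LF = 51 - 42 = 9

9


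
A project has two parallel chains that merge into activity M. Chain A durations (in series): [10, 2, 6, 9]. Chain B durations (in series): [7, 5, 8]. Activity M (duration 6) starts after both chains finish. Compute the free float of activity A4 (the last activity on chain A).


ES(A4) = sum of predecessors on chain A = 18
EF(A4) = ES + duration = 18 + 9 = 27
Successor of A4 is M. ES(M) = max(sum(A), sum(B)) = max(27, 20) = 27
Free float = ES(successor) - EF(current) = 27 - 27 = 0

0


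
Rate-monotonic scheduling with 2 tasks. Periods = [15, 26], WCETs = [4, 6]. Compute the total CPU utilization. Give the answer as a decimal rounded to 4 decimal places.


Compute individual utilizations (exact fractions):
  Task 1: C/T = 4/15 (approx. 0.2667)
  Task 2: C/T = 6/26 = 3/13 (approx. 0.2308)
Total utilization U = 4/15 + 3/13 = 97/195
Rounded to 4 decimal places: U = 0.4974
RM (Liu & Layland) bound for 2 tasks = 0.828427; compare with U = 97/195 (approx. 0.497436)
U <= bound, so schedulable by RM sufficient condition.

0.4974


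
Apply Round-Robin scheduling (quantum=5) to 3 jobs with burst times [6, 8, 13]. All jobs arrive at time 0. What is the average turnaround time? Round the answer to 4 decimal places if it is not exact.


Time quantum = 5
Execution trace:
  J1 runs 5 units, time = 5
  J2 runs 5 units, time = 10
  J3 runs 5 units, time = 15
  J1 runs 1 units, time = 16
  J2 runs 3 units, time = 19
  J3 runs 5 units, time = 24
  J3 runs 3 units, time = 27
Finish times: [16, 19, 27]
Average turnaround = 62/3 = 20.6667

20.6667
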